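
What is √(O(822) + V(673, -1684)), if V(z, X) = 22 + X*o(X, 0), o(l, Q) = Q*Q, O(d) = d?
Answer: 2*√211 ≈ 29.052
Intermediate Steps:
o(l, Q) = Q²
V(z, X) = 22 (V(z, X) = 22 + X*0² = 22 + X*0 = 22 + 0 = 22)
√(O(822) + V(673, -1684)) = √(822 + 22) = √844 = 2*√211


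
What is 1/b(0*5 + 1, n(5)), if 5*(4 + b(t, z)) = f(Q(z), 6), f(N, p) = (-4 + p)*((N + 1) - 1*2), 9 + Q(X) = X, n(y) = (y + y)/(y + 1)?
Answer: -3/22 ≈ -0.13636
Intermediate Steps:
n(y) = 2*y/(1 + y) (n(y) = (2*y)/(1 + y) = 2*y/(1 + y))
Q(X) = -9 + X
f(N, p) = (-1 + N)*(-4 + p) (f(N, p) = (-4 + p)*((1 + N) - 2) = (-4 + p)*(-1 + N) = (-1 + N)*(-4 + p))
b(t, z) = -8 + 2*z/5 (b(t, z) = -4 + (4 - 1*6 - 4*(-9 + z) + (-9 + z)*6)/5 = -4 + (4 - 6 + (36 - 4*z) + (-54 + 6*z))/5 = -4 + (-20 + 2*z)/5 = -4 + (-4 + 2*z/5) = -8 + 2*z/5)
1/b(0*5 + 1, n(5)) = 1/(-8 + 2*(2*5/(1 + 5))/5) = 1/(-8 + 2*(2*5/6)/5) = 1/(-8 + 2*(2*5*(1/6))/5) = 1/(-8 + (2/5)*(5/3)) = 1/(-8 + 2/3) = 1/(-22/3) = -3/22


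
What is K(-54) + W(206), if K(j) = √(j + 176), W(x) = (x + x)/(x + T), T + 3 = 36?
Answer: 412/239 + √122 ≈ 12.769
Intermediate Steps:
T = 33 (T = -3 + 36 = 33)
W(x) = 2*x/(33 + x) (W(x) = (x + x)/(x + 33) = (2*x)/(33 + x) = 2*x/(33 + x))
K(j) = √(176 + j)
K(-54) + W(206) = √(176 - 54) + 2*206/(33 + 206) = √122 + 2*206/239 = √122 + 2*206*(1/239) = √122 + 412/239 = 412/239 + √122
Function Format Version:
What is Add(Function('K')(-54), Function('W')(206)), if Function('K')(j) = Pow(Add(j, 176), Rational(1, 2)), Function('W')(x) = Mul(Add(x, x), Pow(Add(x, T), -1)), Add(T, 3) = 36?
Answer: Add(Rational(412, 239), Pow(122, Rational(1, 2))) ≈ 12.769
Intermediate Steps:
T = 33 (T = Add(-3, 36) = 33)
Function('W')(x) = Mul(2, x, Pow(Add(33, x), -1)) (Function('W')(x) = Mul(Add(x, x), Pow(Add(x, 33), -1)) = Mul(Mul(2, x), Pow(Add(33, x), -1)) = Mul(2, x, Pow(Add(33, x), -1)))
Function('K')(j) = Pow(Add(176, j), Rational(1, 2))
Add(Function('K')(-54), Function('W')(206)) = Add(Pow(Add(176, -54), Rational(1, 2)), Mul(2, 206, Pow(Add(33, 206), -1))) = Add(Pow(122, Rational(1, 2)), Mul(2, 206, Pow(239, -1))) = Add(Pow(122, Rational(1, 2)), Mul(2, 206, Rational(1, 239))) = Add(Pow(122, Rational(1, 2)), Rational(412, 239)) = Add(Rational(412, 239), Pow(122, Rational(1, 2)))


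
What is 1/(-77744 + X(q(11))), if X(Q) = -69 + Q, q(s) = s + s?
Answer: -1/77791 ≈ -1.2855e-5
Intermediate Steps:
q(s) = 2*s
1/(-77744 + X(q(11))) = 1/(-77744 + (-69 + 2*11)) = 1/(-77744 + (-69 + 22)) = 1/(-77744 - 47) = 1/(-77791) = -1/77791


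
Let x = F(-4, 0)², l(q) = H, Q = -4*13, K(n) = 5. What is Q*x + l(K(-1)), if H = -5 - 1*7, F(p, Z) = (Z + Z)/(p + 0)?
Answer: -12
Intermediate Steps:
Q = -52
F(p, Z) = 2*Z/p (F(p, Z) = (2*Z)/p = 2*Z/p)
H = -12 (H = -5 - 7 = -12)
l(q) = -12
x = 0 (x = (2*0/(-4))² = (2*0*(-¼))² = 0² = 0)
Q*x + l(K(-1)) = -52*0 - 12 = 0 - 12 = -12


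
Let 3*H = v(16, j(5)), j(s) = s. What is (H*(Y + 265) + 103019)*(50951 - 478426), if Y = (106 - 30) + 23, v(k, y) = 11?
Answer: -133825750975/3 ≈ -4.4609e+10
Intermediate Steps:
H = 11/3 (H = (⅓)*11 = 11/3 ≈ 3.6667)
Y = 99 (Y = 76 + 23 = 99)
(H*(Y + 265) + 103019)*(50951 - 478426) = (11*(99 + 265)/3 + 103019)*(50951 - 478426) = ((11/3)*364 + 103019)*(-427475) = (4004/3 + 103019)*(-427475) = (313061/3)*(-427475) = -133825750975/3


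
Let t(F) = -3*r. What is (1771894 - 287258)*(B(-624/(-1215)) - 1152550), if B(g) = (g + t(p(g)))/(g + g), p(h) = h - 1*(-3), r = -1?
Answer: -177955662907943/104 ≈ -1.7111e+12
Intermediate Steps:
p(h) = 3 + h (p(h) = h + 3 = 3 + h)
t(F) = 3 (t(F) = -3*(-1) = 3)
B(g) = (3 + g)/(2*g) (B(g) = (g + 3)/(g + g) = (3 + g)/((2*g)) = (3 + g)*(1/(2*g)) = (3 + g)/(2*g))
(1771894 - 287258)*(B(-624/(-1215)) - 1152550) = (1771894 - 287258)*((3 - 624/(-1215))/(2*((-624/(-1215)))) - 1152550) = 1484636*((3 - 624*(-1/1215))/(2*((-624*(-1/1215)))) - 1152550) = 1484636*((3 + 208/405)/(2*(208/405)) - 1152550) = 1484636*((½)*(405/208)*(1423/405) - 1152550) = 1484636*(1423/416 - 1152550) = 1484636*(-479459377/416) = -177955662907943/104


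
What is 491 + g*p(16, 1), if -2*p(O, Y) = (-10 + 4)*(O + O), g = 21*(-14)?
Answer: -27733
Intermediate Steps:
g = -294
p(O, Y) = 6*O (p(O, Y) = -(-10 + 4)*(O + O)/2 = -(-3)*2*O = -(-6)*O = 6*O)
491 + g*p(16, 1) = 491 - 1764*16 = 491 - 294*96 = 491 - 28224 = -27733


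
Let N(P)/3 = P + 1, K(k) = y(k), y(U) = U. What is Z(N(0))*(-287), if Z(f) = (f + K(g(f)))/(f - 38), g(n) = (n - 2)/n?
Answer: 82/3 ≈ 27.333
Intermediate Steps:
g(n) = (-2 + n)/n
K(k) = k
N(P) = 3 + 3*P (N(P) = 3*(P + 1) = 3*(1 + P) = 3 + 3*P)
Z(f) = (f + (-2 + f)/f)/(-38 + f) (Z(f) = (f + (-2 + f)/f)/(f - 38) = (f + (-2 + f)/f)/(-38 + f))
Z(N(0))*(-287) = ((-2 + (3 + 3*0) + (3 + 3*0)²)/((3 + 3*0)*(-38 + (3 + 3*0))))*(-287) = ((-2 + (3 + 0) + (3 + 0)²)/((3 + 0)*(-38 + (3 + 0))))*(-287) = ((-2 + 3 + 3²)/(3*(-38 + 3)))*(-287) = ((⅓)*(-2 + 3 + 9)/(-35))*(-287) = ((⅓)*(-1/35)*10)*(-287) = -2/21*(-287) = 82/3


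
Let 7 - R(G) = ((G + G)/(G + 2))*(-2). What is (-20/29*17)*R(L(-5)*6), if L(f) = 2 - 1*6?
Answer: -42500/319 ≈ -133.23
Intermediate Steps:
L(f) = -4 (L(f) = 2 - 6 = -4)
R(G) = 7 + 4*G/(2 + G) (R(G) = 7 - (G + G)/(G + 2)*(-2) = 7 - (2*G)/(2 + G)*(-2) = 7 - 2*G/(2 + G)*(-2) = 7 - (-4)*G/(2 + G) = 7 + 4*G/(2 + G))
(-20/29*17)*R(L(-5)*6) = (-20/29*17)*((14 + 11*(-4*6))/(2 - 4*6)) = (-20*1/29*17)*((14 + 11*(-24))/(2 - 24)) = (-20/29*17)*((14 - 264)/(-22)) = -(-170)*(-250)/319 = -340/29*125/11 = -42500/319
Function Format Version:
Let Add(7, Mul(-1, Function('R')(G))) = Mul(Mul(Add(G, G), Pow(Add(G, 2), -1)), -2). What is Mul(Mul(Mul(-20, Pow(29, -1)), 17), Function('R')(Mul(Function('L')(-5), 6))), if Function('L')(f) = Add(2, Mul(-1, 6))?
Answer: Rational(-42500, 319) ≈ -133.23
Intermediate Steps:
Function('L')(f) = -4 (Function('L')(f) = Add(2, -6) = -4)
Function('R')(G) = Add(7, Mul(4, G, Pow(Add(2, G), -1))) (Function('R')(G) = Add(7, Mul(-1, Mul(Mul(Add(G, G), Pow(Add(G, 2), -1)), -2))) = Add(7, Mul(-1, Mul(Mul(Mul(2, G), Pow(Add(2, G), -1)), -2))) = Add(7, Mul(-1, Mul(Mul(2, G, Pow(Add(2, G), -1)), -2))) = Add(7, Mul(-1, Mul(-4, G, Pow(Add(2, G), -1)))) = Add(7, Mul(4, G, Pow(Add(2, G), -1))))
Mul(Mul(Mul(-20, Pow(29, -1)), 17), Function('R')(Mul(Function('L')(-5), 6))) = Mul(Mul(Mul(-20, Pow(29, -1)), 17), Mul(Pow(Add(2, Mul(-4, 6)), -1), Add(14, Mul(11, Mul(-4, 6))))) = Mul(Mul(Mul(-20, Rational(1, 29)), 17), Mul(Pow(Add(2, -24), -1), Add(14, Mul(11, -24)))) = Mul(Mul(Rational(-20, 29), 17), Mul(Pow(-22, -1), Add(14, -264))) = Mul(Rational(-340, 29), Mul(Rational(-1, 22), -250)) = Mul(Rational(-340, 29), Rational(125, 11)) = Rational(-42500, 319)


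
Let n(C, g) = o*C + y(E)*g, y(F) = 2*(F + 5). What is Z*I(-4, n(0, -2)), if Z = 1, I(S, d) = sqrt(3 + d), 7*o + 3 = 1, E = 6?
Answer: I*sqrt(41) ≈ 6.4031*I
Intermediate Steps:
o = -2/7 (o = -3/7 + (1/7)*1 = -3/7 + 1/7 = -2/7 ≈ -0.28571)
y(F) = 10 + 2*F (y(F) = 2*(5 + F) = 10 + 2*F)
n(C, g) = 22*g - 2*C/7 (n(C, g) = -2*C/7 + (10 + 2*6)*g = -2*C/7 + (10 + 12)*g = -2*C/7 + 22*g = 22*g - 2*C/7)
Z*I(-4, n(0, -2)) = 1*sqrt(3 + (22*(-2) - 2/7*0)) = 1*sqrt(3 + (-44 + 0)) = 1*sqrt(3 - 44) = 1*sqrt(-41) = 1*(I*sqrt(41)) = I*sqrt(41)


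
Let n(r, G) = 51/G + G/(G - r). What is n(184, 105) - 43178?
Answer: -119389502/2765 ≈ -43179.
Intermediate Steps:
n(184, 105) - 43178 = (105**2 - 51*184 + 51*105)/(105*(105 - 1*184)) - 43178 = (11025 - 9384 + 5355)/(105*(105 - 184)) - 43178 = (1/105)*6996/(-79) - 43178 = (1/105)*(-1/79)*6996 - 43178 = -2332/2765 - 43178 = -119389502/2765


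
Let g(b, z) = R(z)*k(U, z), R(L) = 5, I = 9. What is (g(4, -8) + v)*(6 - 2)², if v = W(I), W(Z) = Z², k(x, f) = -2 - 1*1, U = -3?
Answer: 1056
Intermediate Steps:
k(x, f) = -3 (k(x, f) = -2 - 1 = -3)
v = 81 (v = 9² = 81)
g(b, z) = -15 (g(b, z) = 5*(-3) = -15)
(g(4, -8) + v)*(6 - 2)² = (-15 + 81)*(6 - 2)² = 66*4² = 66*16 = 1056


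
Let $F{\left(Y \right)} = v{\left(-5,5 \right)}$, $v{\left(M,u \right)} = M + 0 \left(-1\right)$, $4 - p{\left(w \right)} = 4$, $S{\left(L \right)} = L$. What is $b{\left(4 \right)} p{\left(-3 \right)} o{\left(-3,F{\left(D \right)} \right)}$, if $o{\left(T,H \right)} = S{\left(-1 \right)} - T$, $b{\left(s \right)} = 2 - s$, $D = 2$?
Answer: $0$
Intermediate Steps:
$p{\left(w \right)} = 0$ ($p{\left(w \right)} = 4 - 4 = 0$)
$v{\left(M,u \right)} = M$ ($v{\left(M,u \right)} = M + 0 = M$)
$F{\left(Y \right)} = -5$
$o{\left(T,H \right)} = -1 - T$
$b{\left(4 \right)} p{\left(-3 \right)} o{\left(-3,F{\left(D \right)} \right)} = \left(2 - 4\right) 0 \left(-1 - -3\right) = \left(2 - 4\right) 0 \left(-1 + 3\right) = \left(-2\right) 0 \cdot 2 = 0 \cdot 2 = 0$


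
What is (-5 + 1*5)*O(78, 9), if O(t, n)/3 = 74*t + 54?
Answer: 0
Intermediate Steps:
O(t, n) = 162 + 222*t (O(t, n) = 3*(74*t + 54) = 3*(54 + 74*t) = 162 + 222*t)
(-5 + 1*5)*O(78, 9) = (-5 + 1*5)*(162 + 222*78) = (-5 + 5)*(162 + 17316) = 0*17478 = 0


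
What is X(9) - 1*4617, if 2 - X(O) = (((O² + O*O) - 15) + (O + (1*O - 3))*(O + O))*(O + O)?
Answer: -12121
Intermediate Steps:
X(O) = 2 - 2*O*(-15 + 2*O² + 2*O*(-3 + 2*O)) (X(O) = 2 - (((O² + O*O) - 15) + (O + (1*O - 3))*(O + O))*(O + O) = 2 - (((O² + O²) - 15) + (O + (O - 3))*(2*O))*2*O = 2 - ((2*O² - 15) + (O + (-3 + O))*(2*O))*2*O = 2 - ((-15 + 2*O²) + (-3 + 2*O)*(2*O))*2*O = 2 - ((-15 + 2*O²) + 2*O*(-3 + 2*O))*2*O = 2 - (-15 + 2*O² + 2*O*(-3 + 2*O))*2*O = 2 - 2*O*(-15 + 2*O² + 2*O*(-3 + 2*O)))
X(9) - 1*4617 = (2 - 12*9³ + 12*9² + 30*9) - 1*4617 = (2 - 12*729 + 12*81 + 270) - 4617 = (2 - 8748 + 972 + 270) - 4617 = -7504 - 4617 = -12121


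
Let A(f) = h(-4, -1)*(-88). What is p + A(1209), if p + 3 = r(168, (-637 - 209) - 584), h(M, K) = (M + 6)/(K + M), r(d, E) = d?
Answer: 1001/5 ≈ 200.20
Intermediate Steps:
h(M, K) = (6 + M)/(K + M)
p = 165 (p = -3 + 168 = 165)
A(f) = 176/5 (A(f) = ((6 - 4)/(-1 - 4))*(-88) = (2/(-5))*(-88) = -1/5*2*(-88) = -2/5*(-88) = 176/5)
p + A(1209) = 165 + 176/5 = 1001/5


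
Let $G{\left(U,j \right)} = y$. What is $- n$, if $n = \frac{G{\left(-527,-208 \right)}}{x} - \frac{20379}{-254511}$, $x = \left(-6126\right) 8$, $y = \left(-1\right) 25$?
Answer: $- \frac{111677423}{1385897232} \approx -0.080581$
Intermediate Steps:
$y = -25$
$x = -49008$
$G{\left(U,j \right)} = -25$
$n = \frac{111677423}{1385897232}$ ($n = - \frac{25}{-49008} - \frac{20379}{-254511} = \left(-25\right) \left(- \frac{1}{49008}\right) - - \frac{6793}{84837} = \frac{25}{49008} + \frac{6793}{84837} = \frac{111677423}{1385897232} \approx 0.080581$)
$- n = \left(-1\right) \frac{111677423}{1385897232} = - \frac{111677423}{1385897232}$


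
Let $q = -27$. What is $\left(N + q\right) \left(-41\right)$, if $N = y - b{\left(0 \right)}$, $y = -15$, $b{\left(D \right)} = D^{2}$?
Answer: $1722$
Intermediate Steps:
$N = -15$ ($N = -15 - 0^{2} = -15 - 0 = -15 + 0 = -15$)
$\left(N + q\right) \left(-41\right) = \left(-15 - 27\right) \left(-41\right) = \left(-42\right) \left(-41\right) = 1722$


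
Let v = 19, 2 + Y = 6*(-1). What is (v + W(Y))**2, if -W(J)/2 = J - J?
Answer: 361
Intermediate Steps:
Y = -8 (Y = -2 + 6*(-1) = -2 - 6 = -8)
W(J) = 0 (W(J) = -2*(J - J) = -2*0 = 0)
(v + W(Y))**2 = (19 + 0)**2 = 19**2 = 361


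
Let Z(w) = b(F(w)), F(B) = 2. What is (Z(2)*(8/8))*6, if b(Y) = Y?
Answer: 12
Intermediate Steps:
Z(w) = 2
(Z(2)*(8/8))*6 = (2*(8/8))*6 = (2*(8*(1/8)))*6 = (2*1)*6 = 2*6 = 12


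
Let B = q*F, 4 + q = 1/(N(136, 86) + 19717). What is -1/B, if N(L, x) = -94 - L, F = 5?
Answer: 19487/389735 ≈ 0.050001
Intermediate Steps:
q = -77947/19487 (q = -4 + 1/((-94 - 1*136) + 19717) = -4 + 1/((-94 - 136) + 19717) = -4 + 1/(-230 + 19717) = -4 + 1/19487 = -77947/19487 ≈ -3.9999)
B = -389735/19487 (B = -77947/19487*5 = -389735/19487 ≈ -20.000)
-1/B = -1/(-389735/19487) = -1*(-19487/389735) = 19487/389735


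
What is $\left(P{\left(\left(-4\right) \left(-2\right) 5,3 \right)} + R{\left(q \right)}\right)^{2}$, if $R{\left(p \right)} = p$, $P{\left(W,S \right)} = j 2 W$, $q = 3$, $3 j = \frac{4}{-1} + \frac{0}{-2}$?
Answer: $\frac{96721}{9} \approx 10747.0$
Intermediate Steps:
$j = - \frac{4}{3}$ ($j = \frac{\frac{4}{-1} + \frac{0}{-2}}{3} = \frac{4 \left(-1\right) + 0 \left(- \frac{1}{2}\right)}{3} = \frac{-4 + 0}{3} = \frac{1}{3} \left(-4\right) = - \frac{4}{3} \approx -1.3333$)
$P{\left(W,S \right)} = - \frac{8 W}{3}$ ($P{\left(W,S \right)} = \left(- \frac{4}{3}\right) 2 W = - \frac{8 W}{3}$)
$\left(P{\left(\left(-4\right) \left(-2\right) 5,3 \right)} + R{\left(q \right)}\right)^{2} = \left(- \frac{8 \left(-4\right) \left(-2\right) 5}{3} + 3\right)^{2} = \left(- \frac{8 \cdot 8 \cdot 5}{3} + 3\right)^{2} = \left(\left(- \frac{8}{3}\right) 40 + 3\right)^{2} = \left(- \frac{320}{3} + 3\right)^{2} = \left(- \frac{311}{3}\right)^{2} = \frac{96721}{9}$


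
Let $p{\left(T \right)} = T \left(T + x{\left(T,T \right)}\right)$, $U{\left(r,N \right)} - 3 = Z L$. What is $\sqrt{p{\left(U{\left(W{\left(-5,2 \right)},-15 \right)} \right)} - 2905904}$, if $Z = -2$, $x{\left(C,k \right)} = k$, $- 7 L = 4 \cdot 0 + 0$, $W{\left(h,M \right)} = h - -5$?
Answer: $i \sqrt{2905886} \approx 1704.7 i$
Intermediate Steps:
$W{\left(h,M \right)} = 5 + h$ ($W{\left(h,M \right)} = h + 5 = 5 + h$)
$L = 0$ ($L = - \frac{4 \cdot 0 + 0}{7} = - \frac{0 + 0}{7} = \left(- \frac{1}{7}\right) 0 = 0$)
$U{\left(r,N \right)} = 3$ ($U{\left(r,N \right)} = 3 - 0 = 3 + 0 = 3$)
$p{\left(T \right)} = 2 T^{2}$ ($p{\left(T \right)} = T \left(T + T\right) = T 2 T = 2 T^{2}$)
$\sqrt{p{\left(U{\left(W{\left(-5,2 \right)},-15 \right)} \right)} - 2905904} = \sqrt{2 \cdot 3^{2} - 2905904} = \sqrt{2 \cdot 9 - 2905904} = \sqrt{18 - 2905904} = \sqrt{-2905886} = i \sqrt{2905886}$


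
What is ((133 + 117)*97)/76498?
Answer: 12125/38249 ≈ 0.31700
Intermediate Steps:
((133 + 117)*97)/76498 = (250*97)*(1/76498) = 24250*(1/76498) = 12125/38249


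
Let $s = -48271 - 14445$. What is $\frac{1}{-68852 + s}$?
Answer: $- \frac{1}{131568} \approx -7.6006 \cdot 10^{-6}$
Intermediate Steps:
$s = -62716$
$\frac{1}{-68852 + s} = \frac{1}{-68852 - 62716} = \frac{1}{-131568} = - \frac{1}{131568}$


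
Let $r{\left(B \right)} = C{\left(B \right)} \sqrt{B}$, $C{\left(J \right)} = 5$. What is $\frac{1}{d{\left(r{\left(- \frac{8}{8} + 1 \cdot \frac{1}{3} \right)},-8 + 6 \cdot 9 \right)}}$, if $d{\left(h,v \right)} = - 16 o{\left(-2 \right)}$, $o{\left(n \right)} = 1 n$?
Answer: $\frac{1}{32} \approx 0.03125$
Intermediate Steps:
$o{\left(n \right)} = n$
$r{\left(B \right)} = 5 \sqrt{B}$
$d{\left(h,v \right)} = 32$ ($d{\left(h,v \right)} = \left(-16\right) \left(-2\right) = 32$)
$\frac{1}{d{\left(r{\left(- \frac{8}{8} + 1 \cdot \frac{1}{3} \right)},-8 + 6 \cdot 9 \right)}} = \frac{1}{32}$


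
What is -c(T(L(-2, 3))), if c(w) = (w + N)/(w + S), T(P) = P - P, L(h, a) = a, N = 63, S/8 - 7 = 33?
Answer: -63/320 ≈ -0.19688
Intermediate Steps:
S = 320 (S = 56 + 8*33 = 56 + 264 = 320)
T(P) = 0
c(w) = (63 + w)/(320 + w) (c(w) = (w + 63)/(w + 320) = (63 + w)/(320 + w))
-c(T(L(-2, 3))) = -(63 + 0)/(320 + 0) = -63/320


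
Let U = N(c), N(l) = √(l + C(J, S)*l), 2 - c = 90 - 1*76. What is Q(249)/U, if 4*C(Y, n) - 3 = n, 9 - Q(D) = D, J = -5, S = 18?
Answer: 16*I*√3 ≈ 27.713*I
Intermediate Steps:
Q(D) = 9 - D
C(Y, n) = ¾ + n/4
c = -12 (c = 2 - (90 - 1*76) = 2 - (90 - 76) = 2 - 1*14 = 2 - 14 = -12)
N(l) = 5*√l/2 (N(l) = √(l + (¾ + (¼)*18)*l) = √(l + (¾ + 9/2)*l) = √(l + 21*l/4) = √(25*l/4) = 5*√l/2)
U = 5*I*√3 (U = 5*√(-12)/2 = 5*(2*I*√3)/2 = 5*I*√3 ≈ 8.6602*I)
Q(249)/U = (9 - 1*249)/((5*I*√3)) = (9 - 249)*(-I*√3/15) = -(-16)*I*√3 = 16*I*√3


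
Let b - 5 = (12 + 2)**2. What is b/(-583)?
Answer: -201/583 ≈ -0.34477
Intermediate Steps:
b = 201 (b = 5 + (12 + 2)**2 = 5 + 14**2 = 5 + 196 = 201)
b/(-583) = 201/(-583) = 201*(-1/583) = -201/583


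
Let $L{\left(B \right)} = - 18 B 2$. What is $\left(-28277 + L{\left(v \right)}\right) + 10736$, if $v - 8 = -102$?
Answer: $-14157$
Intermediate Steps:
$v = -94$ ($v = 8 - 102 = -94$)
$L{\left(B \right)} = - 36 B$
$\left(-28277 + L{\left(v \right)}\right) + 10736 = \left(-28277 - -3384\right) + 10736 = \left(-28277 + 3384\right) + 10736 = -24893 + 10736 = -14157$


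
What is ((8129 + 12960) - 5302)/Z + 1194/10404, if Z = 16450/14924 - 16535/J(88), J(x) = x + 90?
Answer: -108142095653/629194905 ≈ -171.87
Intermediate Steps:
J(x) = 90 + x
Z = -4354290/47437 (Z = 16450/14924 - 16535/(90 + 88) = 16450*(1/14924) - 16535/178 = 1175/1066 - 16535*1/178 = 1175/1066 - 16535/178 = -4354290/47437 ≈ -91.791)
((8129 + 12960) - 5302)/Z + 1194/10404 = ((8129 + 12960) - 5302)/(-4354290/47437) + 1194/10404 = (21089 - 5302)*(-47437/4354290) + 1194*(1/10404) = 15787*(-47437/4354290) + 199/1734 = -748887919/4354290 + 199/1734 = -108142095653/629194905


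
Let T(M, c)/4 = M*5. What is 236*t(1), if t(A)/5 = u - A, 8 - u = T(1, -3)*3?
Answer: -62540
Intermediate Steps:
T(M, c) = 20*M (T(M, c) = 4*(M*5) = 4*(5*M) = 20*M)
u = -52 (u = 8 - 20*1*3 = 8 - 20*3 = 8 - 1*60 = 8 - 60 = -52)
t(A) = -260 - 5*A (t(A) = 5*(-52 - A) = -260 - 5*A)
236*t(1) = 236*(-260 - 5*1) = 236*(-260 - 5) = 236*(-265) = -62540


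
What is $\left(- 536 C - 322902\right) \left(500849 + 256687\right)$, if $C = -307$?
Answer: $-119955825600$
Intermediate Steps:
$\left(- 536 C - 322902\right) \left(500849 + 256687\right) = \left(\left(-536\right) \left(-307\right) - 322902\right) \left(500849 + 256687\right) = \left(164552 - 322902\right) 757536 = \left(-158350\right) 757536 = -119955825600$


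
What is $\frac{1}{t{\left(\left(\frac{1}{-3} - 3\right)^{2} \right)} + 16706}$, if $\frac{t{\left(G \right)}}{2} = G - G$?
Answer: $\frac{1}{16706} \approx 5.9859 \cdot 10^{-5}$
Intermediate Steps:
$t{\left(G \right)} = 0$ ($t{\left(G \right)} = 2 \left(G - G\right) = 2 \cdot 0 = 0$)
$\frac{1}{t{\left(\left(\frac{1}{-3} - 3\right)^{2} \right)} + 16706} = \frac{1}{0 + 16706} = \frac{1}{16706}$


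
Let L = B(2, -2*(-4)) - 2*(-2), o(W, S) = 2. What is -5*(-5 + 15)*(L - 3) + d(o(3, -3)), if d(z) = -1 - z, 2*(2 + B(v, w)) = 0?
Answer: 47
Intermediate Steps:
B(v, w) = -2 (B(v, w) = -2 + (1/2)*0 = -2 + 0 = -2)
L = 2 (L = -2 - 2*(-2) = -2 + 4 = 2)
-5*(-5 + 15)*(L - 3) + d(o(3, -3)) = -5*(-5 + 15)*(2 - 3) + (-1 - 1*2) = -50*(-1) + (-1 - 2) = -5*(-10) - 3 = 50 - 3 = 47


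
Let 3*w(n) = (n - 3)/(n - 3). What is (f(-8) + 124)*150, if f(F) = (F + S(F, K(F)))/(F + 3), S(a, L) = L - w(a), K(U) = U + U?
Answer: 19330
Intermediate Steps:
w(n) = ⅓ (w(n) = ((n - 3)/(n - 3))/3 = ((-3 + n)/(-3 + n))/3 = (⅓)*1 = ⅓)
K(U) = 2*U
S(a, L) = -⅓ + L (S(a, L) = L - 1*⅓ = L - ⅓ = -⅓ + L)
f(F) = (-⅓ + 3*F)/(3 + F) (f(F) = (F + (-⅓ + 2*F))/(F + 3) = (-⅓ + 3*F)/(3 + F))
(f(-8) + 124)*150 = ((-1 + 9*(-8))/(3*(3 - 8)) + 124)*150 = ((⅓)*(-1 - 72)/(-5) + 124)*150 = ((⅓)*(-⅕)*(-73) + 124)*150 = (73/15 + 124)*150 = (1933/15)*150 = 19330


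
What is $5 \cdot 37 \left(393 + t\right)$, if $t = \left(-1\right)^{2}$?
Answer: $72890$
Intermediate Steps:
$t = 1$
$5 \cdot 37 \left(393 + t\right) = 5 \cdot 37 \left(393 + 1\right) = 185 \cdot 394 = 72890$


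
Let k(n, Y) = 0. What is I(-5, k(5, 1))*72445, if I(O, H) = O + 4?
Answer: -72445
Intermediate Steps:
I(O, H) = 4 + O
I(-5, k(5, 1))*72445 = (4 - 5)*72445 = -1*72445 = -72445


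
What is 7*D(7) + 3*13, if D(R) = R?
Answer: 88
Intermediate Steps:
7*D(7) + 3*13 = 7*7 + 3*13 = 49 + 39 = 88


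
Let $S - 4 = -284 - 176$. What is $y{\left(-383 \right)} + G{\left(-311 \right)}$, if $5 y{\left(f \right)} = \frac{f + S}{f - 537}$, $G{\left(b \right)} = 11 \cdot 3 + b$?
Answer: $- \frac{1277961}{4600} \approx -277.82$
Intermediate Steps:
$S = -456$ ($S = 4 - 460 = -456$)
$G{\left(b \right)} = 33 + b$
$y{\left(f \right)} = \frac{-456 + f}{5 \left(-537 + f\right)}$ ($y{\left(f \right)} = \frac{\left(f - 456\right) \frac{1}{f - 537}}{5} = \frac{\left(-456 + f\right) \frac{1}{-537 + f}}{5} = \frac{\frac{1}{-537 + f} \left(-456 + f\right)}{5} = \frac{-456 + f}{5 \left(-537 + f\right)}$)
$y{\left(-383 \right)} + G{\left(-311 \right)} = \frac{-456 - 383}{5 \left(-537 - 383\right)} + \left(33 - 311\right) = \frac{1}{5} \frac{1}{-920} \left(-839\right) - 278 = \frac{1}{5} \left(- \frac{1}{920}\right) \left(-839\right) - 278 = \frac{839}{4600} - 278 = - \frac{1277961}{4600}$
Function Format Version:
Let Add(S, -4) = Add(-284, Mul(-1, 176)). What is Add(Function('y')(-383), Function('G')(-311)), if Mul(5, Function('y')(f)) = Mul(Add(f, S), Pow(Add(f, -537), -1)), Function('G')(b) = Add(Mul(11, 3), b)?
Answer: Rational(-1277961, 4600) ≈ -277.82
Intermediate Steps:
S = -456 (S = Add(4, Add(-284, Mul(-1, 176))) = Add(4, Add(-284, -176)) = Add(4, -460) = -456)
Function('G')(b) = Add(33, b)
Function('y')(f) = Mul(Rational(1, 5), Pow(Add(-537, f), -1), Add(-456, f)) (Function('y')(f) = Mul(Rational(1, 5), Mul(Add(f, -456), Pow(Add(f, -537), -1))) = Mul(Rational(1, 5), Mul(Add(-456, f), Pow(Add(-537, f), -1))) = Mul(Rational(1, 5), Mul(Pow(Add(-537, f), -1), Add(-456, f))) = Mul(Rational(1, 5), Pow(Add(-537, f), -1), Add(-456, f)))
Add(Function('y')(-383), Function('G')(-311)) = Add(Mul(Rational(1, 5), Pow(Add(-537, -383), -1), Add(-456, -383)), Add(33, -311)) = Add(Mul(Rational(1, 5), Pow(-920, -1), -839), -278) = Add(Mul(Rational(1, 5), Rational(-1, 920), -839), -278) = Add(Rational(839, 4600), -278) = Rational(-1277961, 4600)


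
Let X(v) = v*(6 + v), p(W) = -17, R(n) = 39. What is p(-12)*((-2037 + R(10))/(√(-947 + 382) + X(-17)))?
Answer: 3175821/17767 - 16983*I*√565/17767 ≈ 178.75 - 22.721*I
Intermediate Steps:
p(-12)*((-2037 + R(10))/(√(-947 + 382) + X(-17))) = -17*(-2037 + 39)/(√(-947 + 382) - 17*(6 - 17)) = -(-33966)/(√(-565) - 17*(-11)) = -(-33966)/(I*√565 + 187) = -(-33966)/(187 + I*√565) = 33966/(187 + I*√565)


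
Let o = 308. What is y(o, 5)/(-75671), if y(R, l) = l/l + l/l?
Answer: -2/75671 ≈ -2.6430e-5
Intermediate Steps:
y(R, l) = 2 (y(R, l) = 1 + 1 = 2)
y(o, 5)/(-75671) = 2/(-75671) = 2*(-1/75671) = -2/75671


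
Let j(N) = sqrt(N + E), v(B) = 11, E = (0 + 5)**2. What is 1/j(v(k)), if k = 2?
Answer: 1/6 ≈ 0.16667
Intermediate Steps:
E = 25 (E = 5**2 = 25)
j(N) = sqrt(25 + N) (j(N) = sqrt(N + 25) = sqrt(25 + N))
1/j(v(k)) = 1/(sqrt(25 + 11)) = 1/(sqrt(36)) = 1/6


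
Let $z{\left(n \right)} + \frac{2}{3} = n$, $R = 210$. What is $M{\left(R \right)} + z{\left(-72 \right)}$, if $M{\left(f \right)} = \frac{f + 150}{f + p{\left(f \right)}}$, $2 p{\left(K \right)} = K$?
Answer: $- \frac{1502}{21} \approx -71.524$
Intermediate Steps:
$z{\left(n \right)} = - \frac{2}{3} + n$
$p{\left(K \right)} = \frac{K}{2}$
$M{\left(f \right)} = \frac{2 \left(150 + f\right)}{3 f}$ ($M{\left(f \right)} = \frac{f + 150}{f + \frac{f}{2}} = \frac{150 + f}{\frac{3}{2} f} = \left(150 + f\right) \frac{2}{3 f} = \frac{2 \left(150 + f\right)}{3 f}$)
$M{\left(R \right)} + z{\left(-72 \right)} = \left(\frac{2}{3} + \frac{100}{210}\right) - \frac{218}{3} = \left(\frac{2}{3} + 100 \cdot \frac{1}{210}\right) - \frac{218}{3} = \left(\frac{2}{3} + \frac{10}{21}\right) - \frac{218}{3} = \frac{8}{7} - \frac{218}{3} = - \frac{1502}{21}$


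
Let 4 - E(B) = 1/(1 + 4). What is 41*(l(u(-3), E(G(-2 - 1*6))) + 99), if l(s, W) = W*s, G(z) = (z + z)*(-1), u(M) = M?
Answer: 17958/5 ≈ 3591.6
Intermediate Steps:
G(z) = -2*z (G(z) = (2*z)*(-1) = -2*z)
E(B) = 19/5 (E(B) = 4 - 1/(1 + 4) = 4 - 1/5 = 4 - 1*⅕ = 4 - ⅕ = 19/5)
41*(l(u(-3), E(G(-2 - 1*6))) + 99) = 41*((19/5)*(-3) + 99) = 41*(-57/5 + 99) = 41*(438/5) = 17958/5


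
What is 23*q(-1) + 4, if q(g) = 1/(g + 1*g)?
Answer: -15/2 ≈ -7.5000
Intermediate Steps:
q(g) = 1/(2*g) (q(g) = 1/(g + g) = 1/(2*g))
23*q(-1) + 4 = 23*((1/2)/(-1)) + 4 = 23*((1/2)*(-1)) + 4 = 23*(-1/2) + 4 = -23/2 + 4 = -15/2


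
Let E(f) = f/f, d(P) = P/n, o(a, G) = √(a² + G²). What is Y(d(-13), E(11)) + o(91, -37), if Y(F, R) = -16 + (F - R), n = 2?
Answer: -47/2 + 5*√386 ≈ 74.734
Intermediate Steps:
o(a, G) = √(G² + a²)
d(P) = P/2
E(f) = 1
Y(F, R) = -16 + F - R
Y(d(-13), E(11)) + o(91, -37) = (-16 + (½)*(-13) - 1*1) + √((-37)² + 91²) = (-16 - 13/2 - 1) + √(1369 + 8281) = -47/2 + √9650 = -47/2 + 5*√386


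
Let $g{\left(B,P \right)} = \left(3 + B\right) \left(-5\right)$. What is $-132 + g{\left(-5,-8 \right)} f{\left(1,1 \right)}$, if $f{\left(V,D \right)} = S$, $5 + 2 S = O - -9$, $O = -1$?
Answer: $-117$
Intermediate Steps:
$S = \frac{3}{2}$ ($S = - \frac{5}{2} + \frac{-1 - -9}{2} = - \frac{5}{2} + \frac{-1 + 9}{2} = - \frac{5}{2} + \frac{1}{2} \cdot 8 = - \frac{5}{2} + 4 = \frac{3}{2} \approx 1.5$)
$f{\left(V,D \right)} = \frac{3}{2}$
$g{\left(B,P \right)} = -15 - 5 B$
$-132 + g{\left(-5,-8 \right)} f{\left(1,1 \right)} = -132 + \left(-15 - -25\right) \frac{3}{2} = -132 + \left(-15 + 25\right) \frac{3}{2} = -132 + 10 \cdot \frac{3}{2} = -132 + 15 = -117$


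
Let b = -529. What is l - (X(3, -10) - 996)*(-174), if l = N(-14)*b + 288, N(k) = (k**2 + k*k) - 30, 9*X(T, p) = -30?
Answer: -365094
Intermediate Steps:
X(T, p) = -10/3 (X(T, p) = (1/9)*(-30) = -10/3)
N(k) = -30 + 2*k**2 (N(k) = (k**2 + k**2) - 30 = 2*k**2 - 30 = -30 + 2*k**2)
l = -191210 (l = (-30 + 2*(-14)**2)*(-529) + 288 = (-30 + 2*196)*(-529) + 288 = (-30 + 392)*(-529) + 288 = 362*(-529) + 288 = -191498 + 288 = -191210)
l - (X(3, -10) - 996)*(-174) = -191210 - (-10/3 - 996)*(-174) = -191210 - (-2998)*(-174)/3 = -191210 - 1*173884 = -191210 - 173884 = -365094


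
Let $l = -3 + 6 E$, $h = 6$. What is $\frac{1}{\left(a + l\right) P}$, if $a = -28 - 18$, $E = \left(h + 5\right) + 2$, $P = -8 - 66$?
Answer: $- \frac{1}{2146} \approx -0.00046598$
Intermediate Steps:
$P = -74$ ($P = -8 - 66 = -74$)
$E = 13$ ($E = \left(6 + 5\right) + 2 = 11 + 2 = 13$)
$a = -46$
$l = 75$ ($l = -3 + 6 \cdot 13 = -3 + 78 = 75$)
$\frac{1}{\left(a + l\right) P} = \frac{1}{\left(-46 + 75\right) \left(-74\right)} = \frac{1}{29 \left(-74\right)} = \frac{1}{-2146} = - \frac{1}{2146}$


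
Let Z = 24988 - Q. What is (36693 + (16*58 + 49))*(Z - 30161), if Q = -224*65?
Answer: 353608290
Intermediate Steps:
Q = -14560
Z = 39548 (Z = 24988 - 1*(-14560) = 24988 + 14560 = 39548)
(36693 + (16*58 + 49))*(Z - 30161) = (36693 + (16*58 + 49))*(39548 - 30161) = (36693 + (928 + 49))*9387 = (36693 + 977)*9387 = 37670*9387 = 353608290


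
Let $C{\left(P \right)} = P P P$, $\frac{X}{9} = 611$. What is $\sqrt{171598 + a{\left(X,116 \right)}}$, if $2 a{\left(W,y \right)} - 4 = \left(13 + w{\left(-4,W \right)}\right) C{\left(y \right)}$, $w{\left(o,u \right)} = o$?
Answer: $4 \sqrt{449727} \approx 2682.5$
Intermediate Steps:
$X = 5499$ ($X = 9 \cdot 611 = 5499$)
$C{\left(P \right)} = P^{3}$ ($C{\left(P \right)} = P^{2} P = P^{3}$)
$a{\left(W,y \right)} = 2 + \frac{9 y^{3}}{2}$ ($a{\left(W,y \right)} = 2 + \frac{\left(13 - 4\right) y^{3}}{2} = 2 + \frac{9 y^{3}}{2}$)
$\sqrt{171598 + a{\left(X,116 \right)}} = \sqrt{171598 + \left(2 + \frac{9 \cdot 116^{3}}{2}\right)} = \sqrt{171598 + \left(2 + \frac{9}{2} \cdot 1560896\right)} = \sqrt{171598 + \left(2 + 7024032\right)} = \sqrt{171598 + 7024034} = \sqrt{7195632} = 4 \sqrt{449727}$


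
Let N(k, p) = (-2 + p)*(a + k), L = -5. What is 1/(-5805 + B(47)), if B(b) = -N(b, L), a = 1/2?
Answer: -2/10945 ≈ -0.00018273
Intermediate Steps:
a = ½ ≈ 0.50000
N(k, p) = (½ + k)*(-2 + p) (N(k, p) = (-2 + p)*(½ + k) = (½ + k)*(-2 + p))
B(b) = 7/2 + 7*b (B(b) = -(-1 + (½)*(-5) - 2*b + b*(-5)) = -(-1 - 5/2 - 2*b - 5*b) = -(-7/2 - 7*b) = 7/2 + 7*b)
1/(-5805 + B(47)) = 1/(-5805 + (7/2 + 7*47)) = 1/(-5805 + (7/2 + 329)) = 1/(-5805 + 665/2) = 1/(-10945/2) = -2/10945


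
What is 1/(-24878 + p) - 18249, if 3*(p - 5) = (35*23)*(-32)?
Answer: -1831816374/100379 ≈ -18249.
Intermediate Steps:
p = -25745/3 (p = 5 + ((35*23)*(-32))/3 = 5 + (805*(-32))/3 = 5 + (⅓)*(-25760) = 5 - 25760/3 = -25745/3 ≈ -8581.7)
1/(-24878 + p) - 18249 = 1/(-24878 - 25745/3) - 18249 = 1/(-100379/3) - 18249 = -3/100379 - 18249 = -1831816374/100379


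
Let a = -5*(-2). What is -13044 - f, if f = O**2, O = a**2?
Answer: -23044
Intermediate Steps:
a = 10
O = 100 (O = 10**2 = 100)
f = 10000 (f = 100**2 = 10000)
-13044 - f = -13044 - 1*10000 = -13044 - 10000 = -23044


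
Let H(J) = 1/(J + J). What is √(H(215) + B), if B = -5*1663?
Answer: I*√1537443070/430 ≈ 91.187*I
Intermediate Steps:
B = -8315
H(J) = 1/(2*J)
√(H(215) + B) = √((½)/215 - 8315) = √((½)*(1/215) - 8315) = √(1/430 - 8315) = √(-3575449/430) = I*√1537443070/430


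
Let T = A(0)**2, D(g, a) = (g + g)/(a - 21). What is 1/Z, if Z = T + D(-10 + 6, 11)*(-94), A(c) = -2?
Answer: -5/356 ≈ -0.014045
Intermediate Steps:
D(g, a) = 2*g/(-21 + a) (D(g, a) = (2*g)/(-21 + a) = 2*g/(-21 + a))
T = 4 (T = (-2)**2 = 4)
Z = -356/5 (Z = 4 + (2*(-10 + 6)/(-21 + 11))*(-94) = 4 + (2*(-4)/(-10))*(-94) = 4 + (2*(-4)*(-1/10))*(-94) = 4 + (4/5)*(-94) = 4 - 376/5 = -356/5 ≈ -71.200)
1/Z = 1/(-356/5) = -5/356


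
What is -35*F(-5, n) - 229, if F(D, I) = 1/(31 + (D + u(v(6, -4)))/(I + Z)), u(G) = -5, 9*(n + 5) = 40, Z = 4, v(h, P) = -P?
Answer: -200544/871 ≈ -230.25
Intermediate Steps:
n = -5/9 (n = -5 + (1/9)*40 = -5 + 40/9 = -5/9 ≈ -0.55556)
F(D, I) = 1/(31 + (-5 + D)/(4 + I)) (F(D, I) = 1/(31 + (D - 5)/(I + 4)) = 1/(31 + (-5 + D)/(4 + I)))
-35*F(-5, n) - 229 = -35*(4 - 5/9)/(119 - 5 + 31*(-5/9)) - 229 = -35*31/((119 - 5 - 155/9)*9) - 229 = -35*31/(871/9*9) - 229 = -315*31/(871*9) - 229 = -35*31/871 - 229 = -1085/871 - 229 = -200544/871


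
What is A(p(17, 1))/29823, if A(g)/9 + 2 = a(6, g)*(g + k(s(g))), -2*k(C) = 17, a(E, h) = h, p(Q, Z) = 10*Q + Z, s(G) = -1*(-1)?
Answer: 166713/19882 ≈ 8.3851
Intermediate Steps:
s(G) = 1
p(Q, Z) = Z + 10*Q
k(C) = -17/2 (k(C) = -½*17 = -17/2)
A(g) = -18 + 9*g*(-17/2 + g) (A(g) = -18 + 9*(g*(g - 17/2)) = -18 + 9*(g*(-17/2 + g)) = -18 + 9*g*(-17/2 + g))
A(p(17, 1))/29823 = (-18 + 9*(1 + 10*17)² - 153*(1 + 10*17)/2)/29823 = (-18 + 9*(1 + 170)² - 153*(1 + 170)/2)*(1/29823) = (-18 + 9*171² - 153/2*171)*(1/29823) = (-18 + 9*29241 - 26163/2)*(1/29823) = (-18 + 263169 - 26163/2)*(1/29823) = (500139/2)*(1/29823) = 166713/19882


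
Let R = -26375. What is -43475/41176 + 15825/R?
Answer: -340903/205880 ≈ -1.6558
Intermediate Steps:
-43475/41176 + 15825/R = -43475/41176 + 15825/(-26375) = -43475*1/41176 + 15825*(-1/26375) = -43475/41176 - ⅗ = -340903/205880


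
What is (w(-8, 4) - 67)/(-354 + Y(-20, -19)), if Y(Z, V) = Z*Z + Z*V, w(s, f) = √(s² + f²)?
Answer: -67/426 + 2*√5/213 ≈ -0.13628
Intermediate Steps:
w(s, f) = √(f² + s²)
Y(Z, V) = Z² + V*Z
(w(-8, 4) - 67)/(-354 + Y(-20, -19)) = (√(4² + (-8)²) - 67)/(-354 - 20*(-19 - 20)) = (√(16 + 64) - 67)/(-354 - 20*(-39)) = (√80 - 67)/(-354 + 780) = (4*√5 - 67)/426 = (-67 + 4*√5)*(1/426) = -67/426 + 2*√5/213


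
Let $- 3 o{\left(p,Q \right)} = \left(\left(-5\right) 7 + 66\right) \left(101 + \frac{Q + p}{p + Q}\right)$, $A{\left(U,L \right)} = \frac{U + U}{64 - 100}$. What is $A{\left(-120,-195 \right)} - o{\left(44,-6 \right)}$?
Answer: $\frac{3182}{3} \approx 1060.7$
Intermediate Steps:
$A{\left(U,L \right)} = - \frac{U}{18}$ ($A{\left(U,L \right)} = \frac{2 U}{-36} = 2 U \left(- \frac{1}{36}\right) = - \frac{U}{18}$)
$o{\left(p,Q \right)} = -1054$ ($o{\left(p,Q \right)} = - \frac{\left(\left(-5\right) 7 + 66\right) \left(101 + \frac{Q + p}{p + Q}\right)}{3} = - \frac{\left(-35 + 66\right) \left(101 + \frac{Q + p}{Q + p}\right)}{3} = - \frac{31 \left(101 + 1\right)}{3} = - \frac{31 \cdot 102}{3} = \left(- \frac{1}{3}\right) 3162 = -1054$)
$A{\left(-120,-195 \right)} - o{\left(44,-6 \right)} = \left(- \frac{1}{18}\right) \left(-120\right) - -1054 = \frac{20}{3} + 1054 = \frac{3182}{3}$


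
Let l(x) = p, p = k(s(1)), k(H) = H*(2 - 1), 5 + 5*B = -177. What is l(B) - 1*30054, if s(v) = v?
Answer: -30053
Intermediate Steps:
B = -182/5 (B = -1 + (⅕)*(-177) = -1 - 177/5 = -182/5 ≈ -36.400)
k(H) = H (k(H) = H*1 = H)
p = 1
l(x) = 1
l(B) - 1*30054 = 1 - 1*30054 = 1 - 30054 = -30053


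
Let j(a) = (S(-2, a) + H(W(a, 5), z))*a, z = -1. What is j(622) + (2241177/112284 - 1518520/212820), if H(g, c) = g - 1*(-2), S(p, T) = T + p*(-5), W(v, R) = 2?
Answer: 52519355598169/132757116 ≈ 3.9561e+5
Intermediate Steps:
S(p, T) = T - 5*p
H(g, c) = 2 + g (H(g, c) = g + 2 = 2 + g)
j(a) = a*(14 + a) (j(a) = ((a - 5*(-2)) + (2 + 2))*a = ((a + 10) + 4)*a = ((10 + a) + 4)*a = (14 + a)*a = a*(14 + a))
j(622) + (2241177/112284 - 1518520/212820) = 622*(14 + 622) + (2241177/112284 - 1518520/212820) = 622*636 + (2241177*(1/112284) - 1518520*1/212820) = 395592 + (747059/37428 - 75926/10641) = 395592 + 1702565497/132757116 = 52519355598169/132757116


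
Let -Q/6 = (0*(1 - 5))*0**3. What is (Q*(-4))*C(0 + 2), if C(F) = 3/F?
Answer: 0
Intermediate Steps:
Q = 0 (Q = -6*0*(1 - 5)*0**3 = -6*0*(-4)*0 = -0*0 = -6*0 = 0)
(Q*(-4))*C(0 + 2) = (0*(-4))*(3/(0 + 2)) = 0*(3/2) = 0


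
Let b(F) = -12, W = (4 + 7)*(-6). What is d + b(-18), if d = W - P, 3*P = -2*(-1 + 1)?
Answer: -78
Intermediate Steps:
W = -66 (W = 11*(-6) = -66)
P = 0 (P = (-2*(-1 + 1))/3 = (-2*0)/3 = (⅓)*0 = 0)
d = -66 (d = -66 - 1*0 = -66 + 0 = -66)
d + b(-18) = -66 - 12 = -78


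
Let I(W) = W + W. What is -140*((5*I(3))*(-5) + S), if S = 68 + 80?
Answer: 280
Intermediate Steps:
I(W) = 2*W
S = 148
-140*((5*I(3))*(-5) + S) = -140*((5*(2*3))*(-5) + 148) = -140*((5*6)*(-5) + 148) = -140*(30*(-5) + 148) = -140*(-150 + 148) = -140*(-2) = 280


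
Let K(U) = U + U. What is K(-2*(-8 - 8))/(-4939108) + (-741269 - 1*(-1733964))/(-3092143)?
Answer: -1225806428303/3818107057111 ≈ -0.32105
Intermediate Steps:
K(U) = 2*U
K(-2*(-8 - 8))/(-4939108) + (-741269 - 1*(-1733964))/(-3092143) = (2*(-2*(-8 - 8)))/(-4939108) + (-741269 - 1*(-1733964))/(-3092143) = (2*(-2*(-16)))*(-1/4939108) + (-741269 + 1733964)*(-1/3092143) = (2*32)*(-1/4939108) + 992695*(-1/3092143) = 64*(-1/4939108) - 992695/3092143 = -16/1234777 - 992695/3092143 = -1225806428303/3818107057111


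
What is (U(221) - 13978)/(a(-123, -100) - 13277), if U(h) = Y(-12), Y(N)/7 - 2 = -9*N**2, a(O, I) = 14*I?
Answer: 1772/1129 ≈ 1.5695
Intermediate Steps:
Y(N) = 14 - 63*N**2 (Y(N) = 14 + 7*(-9*N**2) = 14 - 63*N**2)
U(h) = -9058 (U(h) = 14 - 63*(-12)**2 = 14 - 63*144 = 14 - 9072 = -9058)
(U(221) - 13978)/(a(-123, -100) - 13277) = (-9058 - 13978)/(14*(-100) - 13277) = -23036/(-1400 - 13277) = -23036/(-14677) = -23036*(-1/14677) = 1772/1129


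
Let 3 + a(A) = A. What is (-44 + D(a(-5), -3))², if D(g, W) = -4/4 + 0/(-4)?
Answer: 2025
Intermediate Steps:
a(A) = -3 + A
D(g, W) = -1 (D(g, W) = -4*¼ + 0*(-¼) = -1 + 0 = -1)
(-44 + D(a(-5), -3))² = (-44 - 1)² = (-45)² = 2025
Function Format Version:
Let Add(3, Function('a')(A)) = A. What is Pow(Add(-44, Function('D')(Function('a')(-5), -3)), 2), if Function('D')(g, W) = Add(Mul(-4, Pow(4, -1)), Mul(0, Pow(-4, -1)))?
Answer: 2025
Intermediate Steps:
Function('a')(A) = Add(-3, A)
Function('D')(g, W) = -1 (Function('D')(g, W) = Add(Mul(-4, Rational(1, 4)), Mul(0, Rational(-1, 4))) = Add(-1, 0) = -1)
Pow(Add(-44, Function('D')(Function('a')(-5), -3)), 2) = Pow(Add(-44, -1), 2) = Pow(-45, 2) = 2025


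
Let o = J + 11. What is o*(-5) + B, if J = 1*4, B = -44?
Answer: -119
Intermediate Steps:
J = 4
o = 15 (o = 4 + 11 = 15)
o*(-5) + B = 15*(-5) - 44 = -75 - 44 = -119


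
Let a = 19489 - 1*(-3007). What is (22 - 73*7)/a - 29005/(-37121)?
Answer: 634344311/835074016 ≈ 0.75963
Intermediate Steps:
a = 22496 (a = 19489 + 3007 = 22496)
(22 - 73*7)/a - 29005/(-37121) = (22 - 73*7)/22496 - 29005/(-37121) = (22 - 511)*(1/22496) - 29005*(-1/37121) = -489*1/22496 + 29005/37121 = -489/22496 + 29005/37121 = 634344311/835074016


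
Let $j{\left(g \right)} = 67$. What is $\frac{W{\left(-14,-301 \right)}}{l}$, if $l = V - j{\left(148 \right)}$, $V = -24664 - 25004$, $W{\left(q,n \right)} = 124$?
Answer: $- \frac{124}{49735} \approx -0.0024932$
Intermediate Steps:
$V = -49668$ ($V = -24664 - 25004 = -49668$)
$l = -49735$ ($l = -49668 - 67 = -49735$)
$\frac{W{\left(-14,-301 \right)}}{l} = \frac{124}{-49735} = 124 \left(- \frac{1}{49735}\right) = - \frac{124}{49735}$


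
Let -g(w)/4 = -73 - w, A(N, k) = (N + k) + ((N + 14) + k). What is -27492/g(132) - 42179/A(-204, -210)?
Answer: 3052073/166870 ≈ 18.290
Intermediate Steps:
A(N, k) = 14 + 2*N + 2*k (A(N, k) = (N + k) + ((14 + N) + k) = (N + k) + (14 + N + k) = 14 + 2*N + 2*k)
g(w) = 292 + 4*w (g(w) = -4*(-73 - w) = 292 + 4*w)
-27492/g(132) - 42179/A(-204, -210) = -27492/(292 + 4*132) - 42179/(14 + 2*(-204) + 2*(-210)) = -27492/(292 + 528) - 42179/(14 - 408 - 420) = -27492/820 - 42179/(-814) = -27492*1/820 - 42179*(-1/814) = -6873/205 + 42179/814 = 3052073/166870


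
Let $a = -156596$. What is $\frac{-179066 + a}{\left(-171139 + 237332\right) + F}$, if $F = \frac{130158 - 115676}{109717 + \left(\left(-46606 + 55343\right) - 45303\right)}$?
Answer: $- \frac{1888770074}{372469125} \approx -5.0709$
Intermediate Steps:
$F = \frac{1114}{5627}$ ($F = \frac{14482}{109717 + \left(8737 - 45303\right)} = \frac{14482}{109717 - 36566} = \frac{14482}{73151} = 14482 \cdot \frac{1}{73151} = \frac{1114}{5627} \approx 0.19797$)
$\frac{-179066 + a}{\left(-171139 + 237332\right) + F} = \frac{-179066 - 156596}{\left(-171139 + 237332\right) + \frac{1114}{5627}} = - \frac{335662}{66193 + \frac{1114}{5627}} = - \frac{335662}{\frac{372469125}{5627}} = \left(-335662\right) \frac{5627}{372469125} = - \frac{1888770074}{372469125}$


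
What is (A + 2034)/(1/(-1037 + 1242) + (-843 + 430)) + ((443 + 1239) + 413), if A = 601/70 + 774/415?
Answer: 205618186341/98379568 ≈ 2090.1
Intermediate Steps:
A = 60719/5810 (A = 601*(1/70) + 774*(1/415) = 601/70 + 774/415 = 60719/5810 ≈ 10.451)
(A + 2034)/(1/(-1037 + 1242) + (-843 + 430)) + ((443 + 1239) + 413) = (60719/5810 + 2034)/(1/(-1037 + 1242) + (-843 + 430)) + ((443 + 1239) + 413) = 11878259/(5810*(1/205 - 413)) + (1682 + 413) = 11878259/(5810*(1/205 - 413)) + 2095 = 11878259/(5810*(-84664/205)) + 2095 = (11878259/5810)*(-205/84664) + 2095 = -487008619/98379568 + 2095 = 205618186341/98379568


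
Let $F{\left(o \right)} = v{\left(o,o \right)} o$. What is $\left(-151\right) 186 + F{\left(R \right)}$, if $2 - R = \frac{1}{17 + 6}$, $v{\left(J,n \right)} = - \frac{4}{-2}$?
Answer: $- \frac{645888}{23} \approx -28082.0$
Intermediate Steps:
$v{\left(J,n \right)} = 2$ ($v{\left(J,n \right)} = \left(-4\right) \left(- \frac{1}{2}\right) = 2$)
$R = \frac{45}{23}$ ($R = 2 - \frac{1}{17 + 6} = 2 - \frac{1}{23} = \frac{45}{23} \approx 1.9565$)
$F{\left(o \right)} = 2 o$
$\left(-151\right) 186 + F{\left(R \right)} = \left(-151\right) 186 + 2 \cdot \frac{45}{23} = -28086 + \frac{90}{23} = - \frac{645888}{23}$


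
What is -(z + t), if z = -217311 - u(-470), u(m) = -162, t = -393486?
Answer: 610635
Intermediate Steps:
z = -217149 (z = -217311 - 1*(-162) = -217311 + 162 = -217149)
-(z + t) = -(-217149 - 393486) = -1*(-610635) = 610635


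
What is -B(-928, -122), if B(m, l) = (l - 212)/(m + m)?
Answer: -167/928 ≈ -0.17996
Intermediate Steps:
B(m, l) = (-212 + l)/(2*m) (B(m, l) = (-212 + l)/((2*m)) = (-212 + l)*(1/(2*m)) = (-212 + l)/(2*m))
-B(-928, -122) = -(-212 - 122)/(2*(-928)) = -(-1)*(-334)/(2*928) = -1*167/928 = -167/928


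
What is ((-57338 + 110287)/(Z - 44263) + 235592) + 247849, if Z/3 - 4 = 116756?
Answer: 147941217446/306017 ≈ 4.8344e+5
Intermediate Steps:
Z = 350280 (Z = 12 + 3*116756 = 12 + 350268 = 350280)
((-57338 + 110287)/(Z - 44263) + 235592) + 247849 = ((-57338 + 110287)/(350280 - 44263) + 235592) + 247849 = (52949/306017 + 235592) + 247849 = 72095210013/306017 + 247849 = 147941217446/306017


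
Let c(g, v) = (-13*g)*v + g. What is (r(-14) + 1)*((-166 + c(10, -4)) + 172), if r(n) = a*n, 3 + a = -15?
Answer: 135608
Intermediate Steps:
a = -18 (a = -3 - 15 = -18)
c(g, v) = g - 13*g*v (c(g, v) = -13*g*v + g = g - 13*g*v)
r(n) = -18*n
(r(-14) + 1)*((-166 + c(10, -4)) + 172) = (-18*(-14) + 1)*((-166 + 10*(1 - 13*(-4))) + 172) = (252 + 1)*((-166 + 10*(1 + 52)) + 172) = 253*((-166 + 10*53) + 172) = 253*((-166 + 530) + 172) = 253*(364 + 172) = 253*536 = 135608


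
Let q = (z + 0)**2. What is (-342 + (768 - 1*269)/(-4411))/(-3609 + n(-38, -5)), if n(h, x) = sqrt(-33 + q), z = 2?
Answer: 13581549/143274010 + 1509061*I*sqrt(29)/57452878010 ≈ 0.094794 + 0.00014145*I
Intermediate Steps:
q = 4 (q = (2 + 0)**2 = 2**2 = 4)
n(h, x) = I*sqrt(29) (n(h, x) = sqrt(-33 + 4) = sqrt(-29) = I*sqrt(29))
(-342 + (768 - 1*269)/(-4411))/(-3609 + n(-38, -5)) = (-342 + (768 - 1*269)/(-4411))/(-3609 + I*sqrt(29)) = (-342 + (768 - 269)*(-1/4411))/(-3609 + I*sqrt(29)) = (-342 + 499*(-1/4411))/(-3609 + I*sqrt(29)) = (-342 - 499/4411)/(-3609 + I*sqrt(29)) = -1509061/(4411*(-3609 + I*sqrt(29)))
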